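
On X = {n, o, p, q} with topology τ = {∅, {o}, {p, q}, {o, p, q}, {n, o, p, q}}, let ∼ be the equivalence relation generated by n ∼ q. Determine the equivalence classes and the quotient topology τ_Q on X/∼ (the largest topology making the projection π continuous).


X/∼ = {[n=q], [o], [p]}; |τ_Q| = 3.

Equivalence classes: [n=q], [o], [p].
Quotient map π: X → X/∼ sends n ↦ [n=q], o ↦ [o], p ↦ [p], q ↦ [n=q].
For each subset V ⊆ X/∼, compute π^{-1}(V) ⊆ X and check whether π^{-1}(V) ∈ τ. V is open in τ_Q iff π^{-1}(V) ∈ τ.
  V = {}: π^{-1}(V) = ∅ ∈ τ ✓.
  V = {[n=q]}: π^{-1}(V) = {n, q} ∉ τ ✗.
  V = {[o]}: π^{-1}(V) = {o} ∈ τ ✓.
  V = {[n=q], [o]}: π^{-1}(V) = {n, o, q} ∉ τ ✗.
  V = {[p]}: π^{-1}(V) = {p} ∉ τ ✗.
  V = {[n=q], [p]}: π^{-1}(V) = {n, p, q} ∉ τ ✗.
  V = {[o], [p]}: π^{-1}(V) = {o, p} ∉ τ ✗.
  V = {[n=q], [o], [p]}: π^{-1}(V) = {n, o, p, q} ∈ τ ✓.
Open sets in the quotient: τ_Q = {{}, {[o]}, {[n=q], [o], [p]}} (3 elements).


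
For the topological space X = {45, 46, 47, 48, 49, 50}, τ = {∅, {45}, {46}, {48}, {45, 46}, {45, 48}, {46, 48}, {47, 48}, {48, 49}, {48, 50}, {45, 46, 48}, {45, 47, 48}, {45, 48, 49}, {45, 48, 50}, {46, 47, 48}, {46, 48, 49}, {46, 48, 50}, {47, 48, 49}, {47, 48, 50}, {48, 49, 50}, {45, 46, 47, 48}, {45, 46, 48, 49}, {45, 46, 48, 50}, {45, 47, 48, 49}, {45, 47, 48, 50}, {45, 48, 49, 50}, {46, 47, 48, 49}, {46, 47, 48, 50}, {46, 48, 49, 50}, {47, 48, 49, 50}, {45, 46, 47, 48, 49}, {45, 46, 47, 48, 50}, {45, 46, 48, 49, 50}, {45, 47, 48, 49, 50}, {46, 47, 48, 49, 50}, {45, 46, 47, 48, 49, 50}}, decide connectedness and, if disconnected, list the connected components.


(X, τ) is disconnected; components = [{45}, {46}, {47, 48, 49, 50}].

Find clopen sets (U ∈ τ with X ∖ U ∈ τ):
  U = ∅, X ∖ U = {45, 46, 47, 48, 49, 50} — both open, so U is clopen.
  U = {45}, X ∖ U = {46, 47, 48, 49, 50} — both open, so U is clopen.
  U = {46}, X ∖ U = {45, 47, 48, 49, 50} — both open, so U is clopen.
  U = {45, 46}, X ∖ U = {47, 48, 49, 50} — both open, so U is clopen.
  U = {47, 48, 49, 50}, X ∖ U = {45, 46} — both open, so U is clopen.
  U = {45, 47, 48, 49, 50}, X ∖ U = {46} — both open, so U is clopen.
  U = {46, 47, 48, 49, 50}, X ∖ U = {45} — both open, so U is clopen.
  U = {45, 46, 47, 48, 49, 50}, X ∖ U = ∅ — both open, so U is clopen.
Nontrivial clopen(s) exist: e.g. {47, 48, 49, 50}. So (X, τ) is disconnected.
Compute connected components by grouping points that agree on all clopens:
  component: {45}
  component: {46}
  component: {47, 48, 49, 50}


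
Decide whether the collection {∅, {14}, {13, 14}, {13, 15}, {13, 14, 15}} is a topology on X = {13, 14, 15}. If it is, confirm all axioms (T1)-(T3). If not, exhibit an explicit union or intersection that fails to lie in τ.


τ is NOT a topology on X.

Axiom (T1): ∅ ∈ τ? Yes; X ∈ τ? Yes.
Axiom (T2/T3): check pairwise unions and intersections of members of τ.
Counterexample for (T3): {13, 14} ∩ {13, 15} = {13} ∉ τ. Therefore τ is NOT a topology.


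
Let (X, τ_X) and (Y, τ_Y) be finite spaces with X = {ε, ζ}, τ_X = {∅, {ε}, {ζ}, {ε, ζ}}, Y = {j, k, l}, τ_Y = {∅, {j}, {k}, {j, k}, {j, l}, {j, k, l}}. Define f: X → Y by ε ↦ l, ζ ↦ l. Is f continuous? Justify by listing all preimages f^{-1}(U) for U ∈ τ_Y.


f IS continuous.

Compute f^{-1}(U) for each U ∈ τ_Y:
  U = ∅: f^{-1}(U) = ∅ ∈ τ_X ✓.
  U = {j}: f^{-1}(U) = ∅ ∈ τ_X ✓.
  U = {k}: f^{-1}(U) = ∅ ∈ τ_X ✓.
  U = {j, k}: f^{-1}(U) = ∅ ∈ τ_X ✓.
  U = {j, l}: f^{-1}(U) = {ε, ζ} ∈ τ_X ✓.
  U = {j, k, l}: f^{-1}(U) = {ε, ζ} ∈ τ_X ✓.
Every preimage lies in τ_X, so f IS continuous.


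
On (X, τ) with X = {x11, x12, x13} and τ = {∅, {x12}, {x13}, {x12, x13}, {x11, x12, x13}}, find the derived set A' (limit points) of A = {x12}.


A' = {x11}

For each x ∈ X, list the open sets U ∈ τ with x ∈ U, then check whether U ∩ (A ∖ {x}) ≠ ∅ for every such U.
  x = x11: opens ∋ x are {x11, x12, x13}; each meets A ∖ {x11}, so x IS a limit point.
  x = x12: open {x12} ∋ x has {x12} ∩ (A ∖ {x12}) = ∅, so x is NOT a limit point.
  x = x13: open {x13} ∋ x has {x13} ∩ (A ∖ {x13}) = ∅, so x is NOT a limit point.
Collecting: A' = {x11}.


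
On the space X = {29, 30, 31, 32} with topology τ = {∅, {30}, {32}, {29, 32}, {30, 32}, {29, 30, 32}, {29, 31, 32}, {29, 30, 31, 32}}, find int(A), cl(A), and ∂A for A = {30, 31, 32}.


int(A) = {30, 32}, cl(A) = {29, 30, 31, 32}, ∂A = {29, 31}.

Closed sets in (X, τ) are complements of opens:
  closed(X, τ) = {∅, {30}, {31}, {29, 31}, {30, 31}, {29, 30, 31}, {29, 31, 32}, {29, 30, 31, 32}}.
int(A) = ⋃ {U ∈ τ : U ⊆ A}. Opens contained in A: ∅, {30}, {32}, {30, 32}.
Taking the union of these: int(A) = {30, 32}.
cl(A) = ⋂ {C closed : A ⊆ C}. Closed sets containing A: {29, 30, 31, 32}.
Intersecting these: cl(A) = {29, 30, 31, 32}.
∂A = cl(A) ∖ int(A) = {29, 30, 31, 32} ∖ {30, 32} = {29, 31}.


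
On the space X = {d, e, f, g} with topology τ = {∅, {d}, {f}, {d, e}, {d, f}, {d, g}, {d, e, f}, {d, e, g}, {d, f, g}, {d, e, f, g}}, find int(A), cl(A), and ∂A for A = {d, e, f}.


int(A) = {d, e, f}, cl(A) = {d, e, f, g}, ∂A = {g}.

Closed sets in (X, τ) are complements of opens:
  closed(X, τ) = {∅, {e}, {f}, {g}, {e, f}, {e, g}, {f, g}, {d, e, g}, {e, f, g}, {d, e, f, g}}.
int(A) = ⋃ {U ∈ τ : U ⊆ A}. Opens contained in A: ∅, {d}, {f}, {d, e}, {d, f}, {d, e, f}.
Taking the union of these: int(A) = {d, e, f}.
cl(A) = ⋂ {C closed : A ⊆ C}. Closed sets containing A: {d, e, f, g}.
Intersecting these: cl(A) = {d, e, f, g}.
∂A = cl(A) ∖ int(A) = {d, e, f, g} ∖ {d, e, f} = {g}.


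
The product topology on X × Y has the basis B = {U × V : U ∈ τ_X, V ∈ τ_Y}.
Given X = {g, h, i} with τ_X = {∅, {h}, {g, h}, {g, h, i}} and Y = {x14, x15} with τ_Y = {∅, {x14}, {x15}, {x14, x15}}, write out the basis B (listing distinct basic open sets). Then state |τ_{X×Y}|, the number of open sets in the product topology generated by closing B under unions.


Basis B = {∅ × ∅, {h} × {x14}, {h} × {x15}, {g, h} × {x14}, {g, h} × {x15}, {h} × {x14, x15}, {g, h, i} × {x14}, {g, h, i} × {x15}, {g, h} × {x14, x15}, {g, h, i} × {x14, x15}}; |τ_{X×Y}| = 16.

Enumerate products U × V with U ∈ τ_X, V ∈ τ_Y (deduplicated):
  ∅ × ∅ = {} (∅)
  {h} × {x14} = {(h,x14)}
  {h} × {x15} = {(h,x15)}
  {g, h} × {x14} = {(g,x14), (h,x14)}
  {g, h} × {x15} = {(g,x15), (h,x15)}
  {h} × {x14, x15} = {(h,x14), (h,x15)}
  {g, h, i} × {x14} = {(g,x14), (h,x14), (i,x14)}
  {g, h, i} × {x15} = {(g,x15), (h,x15), (i,x15)}
  {g, h} × {x14, x15} = {(g,x14), (g,x15), (h,x14), (h,x15)}
  {g, h, i} × {x14, x15} = {(g,x14), (g,x15), (h,x14), (h,x15), (i,x14), (i,x15)}
These 10 distinct sets form the basis B.
Close under arbitrary unions to get τ_{X×Y}; counting gives |τ_{X×Y}| = 16.


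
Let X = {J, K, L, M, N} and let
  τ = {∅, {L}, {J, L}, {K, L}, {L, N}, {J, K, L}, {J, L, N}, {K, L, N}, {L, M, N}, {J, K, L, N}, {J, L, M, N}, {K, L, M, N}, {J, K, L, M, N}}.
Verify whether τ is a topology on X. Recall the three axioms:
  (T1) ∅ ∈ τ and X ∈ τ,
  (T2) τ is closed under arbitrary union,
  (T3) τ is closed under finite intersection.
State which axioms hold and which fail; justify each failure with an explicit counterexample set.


τ IS a topology on X.

Axiom (T1): ∅ ∈ τ? Yes; X ∈ τ? Yes.
Axiom (T2/T3): check pairwise unions and intersections of members of τ.
All pairwise intersections and unions checked — each lies in τ. Therefore τ satisfies (T1), (T2), (T3): it IS a topology on X.


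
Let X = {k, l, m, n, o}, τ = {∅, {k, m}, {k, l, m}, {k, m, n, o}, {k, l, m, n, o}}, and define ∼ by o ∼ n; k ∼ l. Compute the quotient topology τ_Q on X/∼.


X/∼ = {[k=l], [m], [n=o]}; |τ_Q| = 3.

Equivalence classes: [k=l], [m], [n=o].
Quotient map π: X → X/∼ sends k ↦ [k=l], l ↦ [k=l], m ↦ [m], n ↦ [n=o], o ↦ [n=o].
For each subset V ⊆ X/∼, compute π^{-1}(V) ⊆ X and check whether π^{-1}(V) ∈ τ. V is open in τ_Q iff π^{-1}(V) ∈ τ.
  V = {}: π^{-1}(V) = ∅ ∈ τ ✓.
  V = {[k=l]}: π^{-1}(V) = {k, l} ∉ τ ✗.
  V = {[m]}: π^{-1}(V) = {m} ∉ τ ✗.
  V = {[k=l], [m]}: π^{-1}(V) = {k, l, m} ∈ τ ✓.
  V = {[n=o]}: π^{-1}(V) = {n, o} ∉ τ ✗.
  V = {[k=l], [n=o]}: π^{-1}(V) = {k, l, n, o} ∉ τ ✗.
  V = {[m], [n=o]}: π^{-1}(V) = {m, n, o} ∉ τ ✗.
  V = {[k=l], [m], [n=o]}: π^{-1}(V) = {k, l, m, n, o} ∈ τ ✓.
Open sets in the quotient: τ_Q = {{}, {[k=l], [m]}, {[k=l], [m], [n=o]}} (3 elements).


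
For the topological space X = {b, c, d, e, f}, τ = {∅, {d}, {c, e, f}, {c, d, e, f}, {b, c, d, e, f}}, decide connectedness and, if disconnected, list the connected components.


(X, τ) is connected.

Find clopen sets (U ∈ τ with X ∖ U ∈ τ):
  U = ∅, X ∖ U = {b, c, d, e, f} — both open, so U is clopen.
  U = {b, c, d, e, f}, X ∖ U = ∅ — both open, so U is clopen.
Only trivial clopens (∅ and X) exist, so (X, τ) is connected.
Compute connected components by grouping points that agree on all clopens:
  component: {b, c, d, e, f}


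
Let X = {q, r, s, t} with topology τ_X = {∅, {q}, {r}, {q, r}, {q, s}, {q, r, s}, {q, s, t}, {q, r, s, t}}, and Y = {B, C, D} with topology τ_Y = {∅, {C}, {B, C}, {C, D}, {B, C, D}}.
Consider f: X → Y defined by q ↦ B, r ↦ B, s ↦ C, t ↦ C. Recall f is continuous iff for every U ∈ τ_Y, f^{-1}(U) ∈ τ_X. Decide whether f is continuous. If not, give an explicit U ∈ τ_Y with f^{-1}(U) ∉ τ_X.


f is NOT continuous.

Compute f^{-1}(U) for each U ∈ τ_Y:
  U = ∅: f^{-1}(U) = ∅ ∈ τ_X ✓.
  U = {C}: f^{-1}(U) = {s, t} ∉ τ_X ✗.
  U = {B, C}: f^{-1}(U) = {q, r, s, t} ∈ τ_X ✓.
  U = {C, D}: f^{-1}(U) = {s, t} ∉ τ_X ✗.
  U = {B, C, D}: f^{-1}(U) = {q, r, s, t} ∈ τ_X ✓.
Found U = {C} with f^{-1}(U) = {s, t} not in τ_X. Therefore f is NOT continuous.


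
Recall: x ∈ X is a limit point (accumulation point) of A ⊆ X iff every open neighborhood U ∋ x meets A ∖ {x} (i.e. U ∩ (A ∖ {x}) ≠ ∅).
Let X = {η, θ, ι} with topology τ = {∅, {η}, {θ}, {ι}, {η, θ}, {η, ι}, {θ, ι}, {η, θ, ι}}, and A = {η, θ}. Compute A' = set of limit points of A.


A' = ∅

For each x ∈ X, list the open sets U ∈ τ with x ∈ U, then check whether U ∩ (A ∖ {x}) ≠ ∅ for every such U.
  x = η: open {η} ∋ x has {η} ∩ (A ∖ {η}) = ∅, so x is NOT a limit point.
  x = θ: open {θ} ∋ x has {θ} ∩ (A ∖ {θ}) = ∅, so x is NOT a limit point.
  x = ι: open {ι} ∋ x has {ι} ∩ (A ∖ {ι}) = ∅, so x is NOT a limit point.
Collecting: A' = ∅.


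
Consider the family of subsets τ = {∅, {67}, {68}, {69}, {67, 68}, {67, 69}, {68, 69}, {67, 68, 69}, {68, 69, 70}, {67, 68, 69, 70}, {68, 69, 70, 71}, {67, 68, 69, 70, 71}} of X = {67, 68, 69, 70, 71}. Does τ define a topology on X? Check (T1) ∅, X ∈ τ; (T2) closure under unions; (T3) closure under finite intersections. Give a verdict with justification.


τ IS a topology on X.

Axiom (T1): ∅ ∈ τ? Yes; X ∈ τ? Yes.
Axiom (T2/T3): check pairwise unions and intersections of members of τ.
All pairwise intersections and unions checked — each lies in τ. Therefore τ satisfies (T1), (T2), (T3): it IS a topology on X.


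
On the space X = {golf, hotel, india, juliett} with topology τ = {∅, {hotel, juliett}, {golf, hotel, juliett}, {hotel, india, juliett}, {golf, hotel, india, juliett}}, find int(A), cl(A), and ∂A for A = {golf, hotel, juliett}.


int(A) = {golf, hotel, juliett}, cl(A) = {golf, hotel, india, juliett}, ∂A = {india}.

Closed sets in (X, τ) are complements of opens:
  closed(X, τ) = {∅, {golf}, {india}, {golf, india}, {golf, hotel, india, juliett}}.
int(A) = ⋃ {U ∈ τ : U ⊆ A}. Opens contained in A: ∅, {hotel, juliett}, {golf, hotel, juliett}.
Taking the union of these: int(A) = {golf, hotel, juliett}.
cl(A) = ⋂ {C closed : A ⊆ C}. Closed sets containing A: {golf, hotel, india, juliett}.
Intersecting these: cl(A) = {golf, hotel, india, juliett}.
∂A = cl(A) ∖ int(A) = {golf, hotel, india, juliett} ∖ {golf, hotel, juliett} = {india}.


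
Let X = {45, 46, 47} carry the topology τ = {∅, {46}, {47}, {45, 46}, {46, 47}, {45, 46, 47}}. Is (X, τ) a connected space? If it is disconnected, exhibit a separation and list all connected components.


(X, τ) is disconnected; components = [{47}, {45, 46}].

Find clopen sets (U ∈ τ with X ∖ U ∈ τ):
  U = ∅, X ∖ U = {45, 46, 47} — both open, so U is clopen.
  U = {47}, X ∖ U = {45, 46} — both open, so U is clopen.
  U = {45, 46}, X ∖ U = {47} — both open, so U is clopen.
  U = {45, 46, 47}, X ∖ U = ∅ — both open, so U is clopen.
Nontrivial clopen(s) exist: e.g. {47}. So (X, τ) is disconnected.
Compute connected components by grouping points that agree on all clopens:
  component: {47}
  component: {45, 46}


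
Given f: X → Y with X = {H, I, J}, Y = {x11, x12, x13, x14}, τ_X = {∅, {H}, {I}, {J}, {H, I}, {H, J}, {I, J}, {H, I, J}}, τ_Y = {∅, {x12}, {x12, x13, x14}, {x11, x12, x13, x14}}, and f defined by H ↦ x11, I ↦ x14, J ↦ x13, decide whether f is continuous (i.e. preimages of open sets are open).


f IS continuous.

Compute f^{-1}(U) for each U ∈ τ_Y:
  U = ∅: f^{-1}(U) = ∅ ∈ τ_X ✓.
  U = {x12}: f^{-1}(U) = ∅ ∈ τ_X ✓.
  U = {x12, x13, x14}: f^{-1}(U) = {I, J} ∈ τ_X ✓.
  U = {x11, x12, x13, x14}: f^{-1}(U) = {H, I, J} ∈ τ_X ✓.
Every preimage lies in τ_X, so f IS continuous.


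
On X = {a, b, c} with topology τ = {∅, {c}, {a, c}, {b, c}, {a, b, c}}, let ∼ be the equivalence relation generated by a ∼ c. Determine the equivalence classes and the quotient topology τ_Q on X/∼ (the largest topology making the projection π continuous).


X/∼ = {[a=c], [b]}; |τ_Q| = 3.

Equivalence classes: [a=c], [b].
Quotient map π: X → X/∼ sends a ↦ [a=c], b ↦ [b], c ↦ [a=c].
For each subset V ⊆ X/∼, compute π^{-1}(V) ⊆ X and check whether π^{-1}(V) ∈ τ. V is open in τ_Q iff π^{-1}(V) ∈ τ.
  V = {}: π^{-1}(V) = ∅ ∈ τ ✓.
  V = {[a=c]}: π^{-1}(V) = {a, c} ∈ τ ✓.
  V = {[b]}: π^{-1}(V) = {b} ∉ τ ✗.
  V = {[a=c], [b]}: π^{-1}(V) = {a, b, c} ∈ τ ✓.
Open sets in the quotient: τ_Q = {{}, {[a=c]}, {[a=c], [b]}} (3 elements).


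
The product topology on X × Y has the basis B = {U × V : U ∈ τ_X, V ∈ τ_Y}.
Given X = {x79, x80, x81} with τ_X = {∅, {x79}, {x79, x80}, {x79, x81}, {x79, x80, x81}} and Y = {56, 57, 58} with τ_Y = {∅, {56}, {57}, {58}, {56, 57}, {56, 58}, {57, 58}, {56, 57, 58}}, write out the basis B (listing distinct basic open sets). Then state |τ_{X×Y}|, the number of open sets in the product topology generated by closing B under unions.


Basis B = {∅ × ∅, {x79} × {56}, {x79} × {57}, {x79} × {58}, {x79} × {56, 57}, {x79} × {56, 58}, {x79, x80} × {56}, {x79, x81} × {56}, {x79} × {57, 58}, {x79, x80} × {57}, {x79, x81} × {57}, {x79, x80} × {58}, {x79, x81} × {58}, {x79} × {56, 57, 58}, {x79, x80, x81} × {56}, {x79, x80, x81} × {57}, {x79, x80, x81} × {58}, {x79, x80} × {56, 57}, {x79, x81} × {56, 57}, {x79, x80} × {56, 58}, {x79, x81} × {56, 58}, {x79, x80} × {57, 58}, {x79, x81} × {57, 58}, {x79, x80} × {56, 57, 58}, {x79, x81} × {56, 57, 58}, {x79, x80, x81} × {56, 57}, {x79, x80, x81} × {56, 58}, {x79, x80, x81} × {57, 58}, {x79, x80, x81} × {56, 57, 58}}; |τ_{X×Y}| = 125.

Enumerate products U × V with U ∈ τ_X, V ∈ τ_Y (deduplicated):
  ∅ × ∅ = {} (∅)
  {x79} × {56} = {(x79,56)}
  {x79} × {57} = {(x79,57)}
  {x79} × {58} = {(x79,58)}
  {x79} × {56, 57} = {(x79,56), (x79,57)}
  {x79} × {56, 58} = {(x79,56), (x79,58)}
  {x79, x80} × {56} = {(x79,56), (x80,56)}
  {x79, x81} × {56} = {(x79,56), (x81,56)}
  {x79} × {57, 58} = {(x79,57), (x79,58)}
  {x79, x80} × {57} = {(x79,57), (x80,57)}
  {x79, x81} × {57} = {(x79,57), (x81,57)}
  {x79, x80} × {58} = {(x79,58), (x80,58)}
  {x79, x81} × {58} = {(x79,58), (x81,58)}
  {x79} × {56, 57, 58} = {(x79,56), (x79,57), (x79,58)}
  {x79, x80, x81} × {56} = {(x79,56), (x80,56), (x81,56)}
  {x79, x80, x81} × {57} = {(x79,57), (x80,57), (x81,57)}
  {x79, x80, x81} × {58} = {(x79,58), (x80,58), (x81,58)}
  {x79, x80} × {56, 57} = {(x79,56), (x79,57), (x80,56), (x80,57)}
  {x79, x81} × {56, 57} = {(x79,56), (x79,57), (x81,56), (x81,57)}
  {x79, x80} × {56, 58} = {(x79,56), (x79,58), (x80,56), (x80,58)}
  {x79, x81} × {56, 58} = {(x79,56), (x79,58), (x81,56), (x81,58)}
  {x79, x80} × {57, 58} = {(x79,57), (x79,58), (x80,57), (x80,58)}
  {x79, x81} × {57, 58} = {(x79,57), (x79,58), (x81,57), (x81,58)}
  {x79, x80} × {56, 57, 58} = {(x79,56), (x79,57), (x79,58), (x80,56), (x80,57), (x80,58)}
  {x79, x81} × {56, 57, 58} = {(x79,56), (x79,57), (x79,58), (x81,56), (x81,57), (x81,58)}
  {x79, x80, x81} × {56, 57} = {(x79,56), (x79,57), (x80,56), (x80,57), (x81,56), (x81,57)}
  {x79, x80, x81} × {56, 58} = {(x79,56), (x79,58), (x80,56), (x80,58), (x81,56), (x81,58)}
  {x79, x80, x81} × {57, 58} = {(x79,57), (x79,58), (x80,57), (x80,58), (x81,57), (x81,58)}
  {x79, x80, x81} × {56, 57, 58} = {(x79,56), (x79,57), (x79,58), (x80,56), (x80,57), (x80,58), (x81,56), (x81,57), (x81,58)}
These 29 distinct sets form the basis B.
Close under arbitrary unions to get τ_{X×Y}; counting gives |τ_{X×Y}| = 125.


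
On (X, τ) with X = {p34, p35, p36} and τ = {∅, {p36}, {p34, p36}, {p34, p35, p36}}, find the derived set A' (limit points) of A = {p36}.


A' = {p34, p35}

For each x ∈ X, list the open sets U ∈ τ with x ∈ U, then check whether U ∩ (A ∖ {x}) ≠ ∅ for every such U.
  x = p34: opens ∋ x are {p34, p36}, {p34, p35, p36}; each meets A ∖ {p34}, so x IS a limit point.
  x = p35: opens ∋ x are {p34, p35, p36}; each meets A ∖ {p35}, so x IS a limit point.
  x = p36: open {p36} ∋ x has {p36} ∩ (A ∖ {p36}) = ∅, so x is NOT a limit point.
Collecting: A' = {p34, p35}.


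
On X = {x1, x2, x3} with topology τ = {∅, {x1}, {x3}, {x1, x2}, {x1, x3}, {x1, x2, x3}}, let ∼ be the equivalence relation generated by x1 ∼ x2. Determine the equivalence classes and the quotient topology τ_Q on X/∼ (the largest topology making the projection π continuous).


X/∼ = {[x1=x2], [x3]}; |τ_Q| = 4.

Equivalence classes: [x1=x2], [x3].
Quotient map π: X → X/∼ sends x1 ↦ [x1=x2], x2 ↦ [x1=x2], x3 ↦ [x3].
For each subset V ⊆ X/∼, compute π^{-1}(V) ⊆ X and check whether π^{-1}(V) ∈ τ. V is open in τ_Q iff π^{-1}(V) ∈ τ.
  V = {}: π^{-1}(V) = ∅ ∈ τ ✓.
  V = {[x1=x2]}: π^{-1}(V) = {x1, x2} ∈ τ ✓.
  V = {[x3]}: π^{-1}(V) = {x3} ∈ τ ✓.
  V = {[x1=x2], [x3]}: π^{-1}(V) = {x1, x2, x3} ∈ τ ✓.
Open sets in the quotient: τ_Q = {{}, {[x1=x2]}, {[x3]}, {[x1=x2], [x3]}} (4 elements).


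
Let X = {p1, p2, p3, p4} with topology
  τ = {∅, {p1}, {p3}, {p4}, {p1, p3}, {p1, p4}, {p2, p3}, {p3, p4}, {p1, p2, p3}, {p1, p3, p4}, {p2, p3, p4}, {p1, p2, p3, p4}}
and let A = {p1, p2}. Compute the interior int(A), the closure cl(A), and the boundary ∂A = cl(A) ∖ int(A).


int(A) = {p1}, cl(A) = {p1, p2}, ∂A = {p2}.

Closed sets in (X, τ) are complements of opens:
  closed(X, τ) = {∅, {p1}, {p2}, {p4}, {p1, p2}, {p1, p4}, {p2, p3}, {p2, p4}, {p1, p2, p3}, {p1, p2, p4}, {p2, p3, p4}, {p1, p2, p3, p4}}.
int(A) = ⋃ {U ∈ τ : U ⊆ A}. Opens contained in A: ∅, {p1}.
Taking the union of these: int(A) = {p1}.
cl(A) = ⋂ {C closed : A ⊆ C}. Closed sets containing A: {p1, p2}, {p1, p2, p3}, {p1, p2, p4}, {p1, p2, p3, p4}.
Intersecting these: cl(A) = {p1, p2}.
∂A = cl(A) ∖ int(A) = {p1, p2} ∖ {p1} = {p2}.


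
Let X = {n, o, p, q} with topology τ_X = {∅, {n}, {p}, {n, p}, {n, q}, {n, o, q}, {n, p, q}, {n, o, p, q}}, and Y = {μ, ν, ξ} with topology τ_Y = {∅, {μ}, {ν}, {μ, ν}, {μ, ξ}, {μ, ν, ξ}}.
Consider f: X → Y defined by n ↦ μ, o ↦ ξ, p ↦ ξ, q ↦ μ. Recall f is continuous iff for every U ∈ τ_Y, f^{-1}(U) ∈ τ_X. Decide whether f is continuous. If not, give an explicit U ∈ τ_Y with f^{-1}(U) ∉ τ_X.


f IS continuous.

Compute f^{-1}(U) for each U ∈ τ_Y:
  U = ∅: f^{-1}(U) = ∅ ∈ τ_X ✓.
  U = {μ}: f^{-1}(U) = {n, q} ∈ τ_X ✓.
  U = {ν}: f^{-1}(U) = ∅ ∈ τ_X ✓.
  U = {μ, ν}: f^{-1}(U) = {n, q} ∈ τ_X ✓.
  U = {μ, ξ}: f^{-1}(U) = {n, o, p, q} ∈ τ_X ✓.
  U = {μ, ν, ξ}: f^{-1}(U) = {n, o, p, q} ∈ τ_X ✓.
Every preimage lies in τ_X, so f IS continuous.


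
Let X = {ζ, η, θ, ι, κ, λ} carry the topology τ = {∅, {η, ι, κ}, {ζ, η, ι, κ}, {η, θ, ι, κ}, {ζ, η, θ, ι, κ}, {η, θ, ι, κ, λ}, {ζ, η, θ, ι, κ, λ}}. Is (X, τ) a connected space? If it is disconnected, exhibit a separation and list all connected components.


(X, τ) is connected.

Find clopen sets (U ∈ τ with X ∖ U ∈ τ):
  U = ∅, X ∖ U = {ζ, η, θ, ι, κ, λ} — both open, so U is clopen.
  U = {ζ, η, θ, ι, κ, λ}, X ∖ U = ∅ — both open, so U is clopen.
Only trivial clopens (∅ and X) exist, so (X, τ) is connected.
Compute connected components by grouping points that agree on all clopens:
  component: {ζ, η, θ, ι, κ, λ}


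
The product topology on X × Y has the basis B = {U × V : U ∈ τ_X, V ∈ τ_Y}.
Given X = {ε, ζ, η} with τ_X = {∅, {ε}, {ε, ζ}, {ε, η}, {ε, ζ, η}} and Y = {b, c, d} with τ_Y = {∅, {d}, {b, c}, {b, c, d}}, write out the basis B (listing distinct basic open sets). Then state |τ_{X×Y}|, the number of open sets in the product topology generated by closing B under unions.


Basis B = {∅ × ∅, {ε} × {d}, {ε} × {b, c}, {ε, ζ} × {d}, {ε, η} × {d}, {ε} × {b, c, d}, {ε, ζ, η} × {d}, {ε, ζ} × {b, c}, {ε, η} × {b, c}, {ε, ζ} × {b, c, d}, {ε, η} × {b, c, d}, {ε, ζ, η} × {b, c}, {ε, ζ, η} × {b, c, d}}; |τ_{X×Y}| = 25.

Enumerate products U × V with U ∈ τ_X, V ∈ τ_Y (deduplicated):
  ∅ × ∅ = {} (∅)
  {ε} × {d} = {(ε,d)}
  {ε} × {b, c} = {(ε,b), (ε,c)}
  {ε, ζ} × {d} = {(ε,d), (ζ,d)}
  {ε, η} × {d} = {(ε,d), (η,d)}
  {ε} × {b, c, d} = {(ε,b), (ε,c), (ε,d)}
  {ε, ζ, η} × {d} = {(ε,d), (ζ,d), (η,d)}
  {ε, ζ} × {b, c} = {(ε,b), (ε,c), (ζ,b), (ζ,c)}
  {ε, η} × {b, c} = {(ε,b), (ε,c), (η,b), (η,c)}
  {ε, ζ} × {b, c, d} = {(ε,b), (ε,c), (ε,d), (ζ,b), (ζ,c), (ζ,d)}
  {ε, η} × {b, c, d} = {(ε,b), (ε,c), (ε,d), (η,b), (η,c), (η,d)}
  {ε, ζ, η} × {b, c} = {(ε,b), (ε,c), (ζ,b), (ζ,c), (η,b), (η,c)}
  {ε, ζ, η} × {b, c, d} = {(ε,b), (ε,c), (ε,d), (ζ,b), (ζ,c), (ζ,d), (η,b), (η,c), (η,d)}
These 13 distinct sets form the basis B.
Close under arbitrary unions to get τ_{X×Y}; counting gives |τ_{X×Y}| = 25.


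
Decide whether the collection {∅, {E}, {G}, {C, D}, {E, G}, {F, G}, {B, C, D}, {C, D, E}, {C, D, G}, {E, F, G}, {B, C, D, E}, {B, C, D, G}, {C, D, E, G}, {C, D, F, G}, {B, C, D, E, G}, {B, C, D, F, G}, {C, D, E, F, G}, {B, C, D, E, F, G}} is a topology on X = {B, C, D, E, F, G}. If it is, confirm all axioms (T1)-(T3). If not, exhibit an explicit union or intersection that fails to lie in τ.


τ IS a topology on X.

Axiom (T1): ∅ ∈ τ? Yes; X ∈ τ? Yes.
Axiom (T2/T3): check pairwise unions and intersections of members of τ.
All pairwise intersections and unions checked — each lies in τ. Therefore τ satisfies (T1), (T2), (T3): it IS a topology on X.


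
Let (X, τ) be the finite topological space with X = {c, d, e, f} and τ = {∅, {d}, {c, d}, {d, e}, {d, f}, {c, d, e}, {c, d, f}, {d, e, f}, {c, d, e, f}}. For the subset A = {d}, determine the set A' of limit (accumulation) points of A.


A' = {c, e, f}

For each x ∈ X, list the open sets U ∈ τ with x ∈ U, then check whether U ∩ (A ∖ {x}) ≠ ∅ for every such U.
  x = c: opens ∋ x are {c, d}, {c, d, e}, {c, d, f}, {c, d, e, f}; each meets A ∖ {c}, so x IS a limit point.
  x = d: open {d} ∋ x has {d} ∩ (A ∖ {d}) = ∅, so x is NOT a limit point.
  x = e: opens ∋ x are {d, e}, {c, d, e}, {d, e, f}, {c, d, e, f}; each meets A ∖ {e}, so x IS a limit point.
  x = f: opens ∋ x are {d, f}, {c, d, f}, {d, e, f}, {c, d, e, f}; each meets A ∖ {f}, so x IS a limit point.
Collecting: A' = {c, e, f}.


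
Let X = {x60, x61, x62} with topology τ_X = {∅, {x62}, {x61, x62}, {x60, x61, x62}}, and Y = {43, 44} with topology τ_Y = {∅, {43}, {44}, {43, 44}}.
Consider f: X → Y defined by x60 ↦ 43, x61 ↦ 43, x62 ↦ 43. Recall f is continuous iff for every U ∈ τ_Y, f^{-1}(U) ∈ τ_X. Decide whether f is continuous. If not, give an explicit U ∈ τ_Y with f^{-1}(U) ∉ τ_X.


f IS continuous.

Compute f^{-1}(U) for each U ∈ τ_Y:
  U = ∅: f^{-1}(U) = ∅ ∈ τ_X ✓.
  U = {43}: f^{-1}(U) = {x60, x61, x62} ∈ τ_X ✓.
  U = {44}: f^{-1}(U) = ∅ ∈ τ_X ✓.
  U = {43, 44}: f^{-1}(U) = {x60, x61, x62} ∈ τ_X ✓.
Every preimage lies in τ_X, so f IS continuous.


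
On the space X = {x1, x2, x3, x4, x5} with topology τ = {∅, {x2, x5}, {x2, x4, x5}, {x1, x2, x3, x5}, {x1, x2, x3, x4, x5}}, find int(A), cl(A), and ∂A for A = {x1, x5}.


int(A) = ∅, cl(A) = {x1, x2, x3, x4, x5}, ∂A = {x1, x2, x3, x4, x5}.

Closed sets in (X, τ) are complements of opens:
  closed(X, τ) = {∅, {x4}, {x1, x3}, {x1, x3, x4}, {x1, x2, x3, x4, x5}}.
int(A) = ⋃ {U ∈ τ : U ⊆ A}. Opens contained in A: ∅.
Taking the union of these: int(A) = ∅.
cl(A) = ⋂ {C closed : A ⊆ C}. Closed sets containing A: {x1, x2, x3, x4, x5}.
Intersecting these: cl(A) = {x1, x2, x3, x4, x5}.
∂A = cl(A) ∖ int(A) = {x1, x2, x3, x4, x5} ∖ ∅ = {x1, x2, x3, x4, x5}.


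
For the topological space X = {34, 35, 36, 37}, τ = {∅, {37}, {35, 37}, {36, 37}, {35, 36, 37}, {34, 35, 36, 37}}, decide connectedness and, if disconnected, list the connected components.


(X, τ) is connected.

Find clopen sets (U ∈ τ with X ∖ U ∈ τ):
  U = ∅, X ∖ U = {34, 35, 36, 37} — both open, so U is clopen.
  U = {34, 35, 36, 37}, X ∖ U = ∅ — both open, so U is clopen.
Only trivial clopens (∅ and X) exist, so (X, τ) is connected.
Compute connected components by grouping points that agree on all clopens:
  component: {34, 35, 36, 37}


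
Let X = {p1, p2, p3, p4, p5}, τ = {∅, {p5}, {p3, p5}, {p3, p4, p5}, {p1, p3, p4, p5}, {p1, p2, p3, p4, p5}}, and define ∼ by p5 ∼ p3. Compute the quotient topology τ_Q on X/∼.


X/∼ = {[p1], [p2], [p3=p5], [p4]}; |τ_Q| = 5.

Equivalence classes: [p1], [p2], [p3=p5], [p4].
Quotient map π: X → X/∼ sends p1 ↦ [p1], p2 ↦ [p2], p3 ↦ [p3=p5], p4 ↦ [p4], p5 ↦ [p3=p5].
For each subset V ⊆ X/∼, compute π^{-1}(V) ⊆ X and check whether π^{-1}(V) ∈ τ. V is open in τ_Q iff π^{-1}(V) ∈ τ.
  V = {}: π^{-1}(V) = ∅ ∈ τ ✓.
  V = {[p1]}: π^{-1}(V) = {p1} ∉ τ ✗.
  V = {[p2]}: π^{-1}(V) = {p2} ∉ τ ✗.
  V = {[p1], [p2]}: π^{-1}(V) = {p1, p2} ∉ τ ✗.
  V = {[p3=p5]}: π^{-1}(V) = {p3, p5} ∈ τ ✓.
  V = {[p1], [p3=p5]}: π^{-1}(V) = {p1, p3, p5} ∉ τ ✗.
  V = {[p2], [p3=p5]}: π^{-1}(V) = {p2, p3, p5} ∉ τ ✗.
  V = {[p1], [p2], [p3=p5]}: π^{-1}(V) = {p1, p2, p3, p5} ∉ τ ✗.
  V = {[p4]}: π^{-1}(V) = {p4} ∉ τ ✗.
  V = {[p1], [p4]}: π^{-1}(V) = {p1, p4} ∉ τ ✗.
  V = {[p2], [p4]}: π^{-1}(V) = {p2, p4} ∉ τ ✗.
  V = {[p1], [p2], [p4]}: π^{-1}(V) = {p1, p2, p4} ∉ τ ✗.
  V = {[p3=p5], [p4]}: π^{-1}(V) = {p3, p4, p5} ∈ τ ✓.
  V = {[p1], [p3=p5], [p4]}: π^{-1}(V) = {p1, p3, p4, p5} ∈ τ ✓.
  V = {[p2], [p3=p5], [p4]}: π^{-1}(V) = {p2, p3, p4, p5} ∉ τ ✗.
  V = {[p1], [p2], [p3=p5], [p4]}: π^{-1}(V) = {p1, p2, p3, p4, p5} ∈ τ ✓.
Open sets in the quotient: τ_Q = {{}, {[p3=p5]}, {[p3=p5], [p4]}, {[p1], [p3=p5], [p4]}, {[p1], [p2], [p3=p5], [p4]}} (5 elements).


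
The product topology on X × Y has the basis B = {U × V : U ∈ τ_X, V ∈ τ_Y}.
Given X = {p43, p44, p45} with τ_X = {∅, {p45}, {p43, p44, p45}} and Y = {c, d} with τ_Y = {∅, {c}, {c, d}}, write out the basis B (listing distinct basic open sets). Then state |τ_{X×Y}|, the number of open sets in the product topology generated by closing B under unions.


Basis B = {∅ × ∅, {p45} × {c}, {p45} × {c, d}, {p43, p44, p45} × {c}, {p43, p44, p45} × {c, d}}; |τ_{X×Y}| = 6.

Enumerate products U × V with U ∈ τ_X, V ∈ τ_Y (deduplicated):
  ∅ × ∅ = {} (∅)
  {p45} × {c} = {(p45,c)}
  {p45} × {c, d} = {(p45,c), (p45,d)}
  {p43, p44, p45} × {c} = {(p43,c), (p44,c), (p45,c)}
  {p43, p44, p45} × {c, d} = {(p43,c), (p43,d), (p44,c), (p44,d), (p45,c), (p45,d)}
These 5 distinct sets form the basis B.
Close under arbitrary unions to get τ_{X×Y}; counting gives |τ_{X×Y}| = 6.


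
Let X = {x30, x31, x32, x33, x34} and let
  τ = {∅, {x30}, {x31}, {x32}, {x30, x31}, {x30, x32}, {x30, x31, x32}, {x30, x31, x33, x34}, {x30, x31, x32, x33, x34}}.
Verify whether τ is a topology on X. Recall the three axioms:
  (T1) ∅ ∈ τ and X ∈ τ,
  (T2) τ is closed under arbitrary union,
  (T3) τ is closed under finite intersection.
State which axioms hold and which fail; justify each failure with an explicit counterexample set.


τ is NOT a topology on X.

Axiom (T1): ∅ ∈ τ? Yes; X ∈ τ? Yes.
Axiom (T2/T3): check pairwise unions and intersections of members of τ.
Counterexample for (T2): {x31} ∪ {x32} = {x31, x32} ∉ τ. Therefore τ is NOT a topology.


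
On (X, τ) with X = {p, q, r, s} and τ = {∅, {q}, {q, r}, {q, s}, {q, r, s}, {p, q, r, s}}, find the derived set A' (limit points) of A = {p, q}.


A' = {p, r, s}

For each x ∈ X, list the open sets U ∈ τ with x ∈ U, then check whether U ∩ (A ∖ {x}) ≠ ∅ for every such U.
  x = p: opens ∋ x are {p, q, r, s}; each meets A ∖ {p}, so x IS a limit point.
  x = q: open {q} ∋ x has {q} ∩ (A ∖ {q}) = ∅, so x is NOT a limit point.
  x = r: opens ∋ x are {q, r}, {q, r, s}, {p, q, r, s}; each meets A ∖ {r}, so x IS a limit point.
  x = s: opens ∋ x are {q, s}, {q, r, s}, {p, q, r, s}; each meets A ∖ {s}, so x IS a limit point.
Collecting: A' = {p, r, s}.


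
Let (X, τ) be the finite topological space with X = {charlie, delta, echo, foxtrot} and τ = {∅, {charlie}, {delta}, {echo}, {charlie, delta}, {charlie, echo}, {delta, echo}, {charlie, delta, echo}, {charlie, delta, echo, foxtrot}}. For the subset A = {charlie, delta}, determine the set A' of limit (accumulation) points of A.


A' = {foxtrot}

For each x ∈ X, list the open sets U ∈ τ with x ∈ U, then check whether U ∩ (A ∖ {x}) ≠ ∅ for every such U.
  x = charlie: open {charlie} ∋ x has {charlie} ∩ (A ∖ {charlie}) = ∅, so x is NOT a limit point.
  x = delta: open {delta} ∋ x has {delta} ∩ (A ∖ {delta}) = ∅, so x is NOT a limit point.
  x = echo: open {echo} ∋ x has {echo} ∩ (A ∖ {echo}) = ∅, so x is NOT a limit point.
  x = foxtrot: opens ∋ x are {charlie, delta, echo, foxtrot}; each meets A ∖ {foxtrot}, so x IS a limit point.
Collecting: A' = {foxtrot}.


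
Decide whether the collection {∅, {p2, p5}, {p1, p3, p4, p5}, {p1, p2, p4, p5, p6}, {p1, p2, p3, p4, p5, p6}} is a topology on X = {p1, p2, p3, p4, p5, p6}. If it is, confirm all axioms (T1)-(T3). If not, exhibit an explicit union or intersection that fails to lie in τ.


τ is NOT a topology on X.

Axiom (T1): ∅ ∈ τ? Yes; X ∈ τ? Yes.
Axiom (T2/T3): check pairwise unions and intersections of members of τ.
Counterexample for (T3): {p2, p5} ∩ {p1, p3, p4, p5} = {p5} ∉ τ. Therefore τ is NOT a topology.


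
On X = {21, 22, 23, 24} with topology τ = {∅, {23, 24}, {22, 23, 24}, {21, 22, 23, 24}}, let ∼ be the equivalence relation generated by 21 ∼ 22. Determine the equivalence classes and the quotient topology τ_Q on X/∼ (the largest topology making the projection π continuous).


X/∼ = {[21=22], [23], [24]}; |τ_Q| = 3.

Equivalence classes: [21=22], [23], [24].
Quotient map π: X → X/∼ sends 21 ↦ [21=22], 22 ↦ [21=22], 23 ↦ [23], 24 ↦ [24].
For each subset V ⊆ X/∼, compute π^{-1}(V) ⊆ X and check whether π^{-1}(V) ∈ τ. V is open in τ_Q iff π^{-1}(V) ∈ τ.
  V = {}: π^{-1}(V) = ∅ ∈ τ ✓.
  V = {[21=22]}: π^{-1}(V) = {21, 22} ∉ τ ✗.
  V = {[23]}: π^{-1}(V) = {23} ∉ τ ✗.
  V = {[21=22], [23]}: π^{-1}(V) = {21, 22, 23} ∉ τ ✗.
  V = {[24]}: π^{-1}(V) = {24} ∉ τ ✗.
  V = {[21=22], [24]}: π^{-1}(V) = {21, 22, 24} ∉ τ ✗.
  V = {[23], [24]}: π^{-1}(V) = {23, 24} ∈ τ ✓.
  V = {[21=22], [23], [24]}: π^{-1}(V) = {21, 22, 23, 24} ∈ τ ✓.
Open sets in the quotient: τ_Q = {{}, {[23], [24]}, {[21=22], [23], [24]}} (3 elements).


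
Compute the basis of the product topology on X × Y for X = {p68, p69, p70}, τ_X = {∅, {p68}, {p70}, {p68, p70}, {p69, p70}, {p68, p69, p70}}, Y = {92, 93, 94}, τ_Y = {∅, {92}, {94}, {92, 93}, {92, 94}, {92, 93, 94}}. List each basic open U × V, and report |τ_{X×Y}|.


Basis B = {∅ × ∅, {p68} × {92}, {p68} × {94}, {p70} × {92}, {p70} × {94}, {p68} × {92, 93}, {p68} × {92, 94}, {p68, p70} × {92}, {p68, p70} × {94}, {p69, p70} × {92}, {p69, p70} × {94}, {p70} × {92, 93}, {p70} × {92, 94}, {p68} × {92, 93, 94}, {p68, p69, p70} × {92}, {p68, p69, p70} × {94}, {p70} × {92, 93, 94}, {p68, p70} × {92, 93}, {p68, p70} × {92, 94}, {p69, p70} × {92, 93}, {p69, p70} × {92, 94}, {p68, p70} × {92, 93, 94}, {p68, p69, p70} × {92, 93}, {p68, p69, p70} × {92, 94}, {p69, p70} × {92, 93, 94}, {p68, p69, p70} × {92, 93, 94}}; |τ_{X×Y}| = 108.

Enumerate products U × V with U ∈ τ_X, V ∈ τ_Y (deduplicated):
  ∅ × ∅ = {} (∅)
  {p68} × {92} = {(p68,92)}
  {p68} × {94} = {(p68,94)}
  {p70} × {92} = {(p70,92)}
  {p70} × {94} = {(p70,94)}
  {p68} × {92, 93} = {(p68,92), (p68,93)}
  {p68} × {92, 94} = {(p68,92), (p68,94)}
  {p68, p70} × {92} = {(p68,92), (p70,92)}
  {p68, p70} × {94} = {(p68,94), (p70,94)}
  {p69, p70} × {92} = {(p69,92), (p70,92)}
  {p69, p70} × {94} = {(p69,94), (p70,94)}
  {p70} × {92, 93} = {(p70,92), (p70,93)}
  {p70} × {92, 94} = {(p70,92), (p70,94)}
  {p68} × {92, 93, 94} = {(p68,92), (p68,93), (p68,94)}
  {p68, p69, p70} × {92} = {(p68,92), (p69,92), (p70,92)}
  {p68, p69, p70} × {94} = {(p68,94), (p69,94), (p70,94)}
  {p70} × {92, 93, 94} = {(p70,92), (p70,93), (p70,94)}
  {p68, p70} × {92, 93} = {(p68,92), (p68,93), (p70,92), (p70,93)}
  {p68, p70} × {92, 94} = {(p68,92), (p68,94), (p70,92), (p70,94)}
  {p69, p70} × {92, 93} = {(p69,92), (p69,93), (p70,92), (p70,93)}
  {p69, p70} × {92, 94} = {(p69,92), (p69,94), (p70,92), (p70,94)}
  {p68, p70} × {92, 93, 94} = {(p68,92), (p68,93), (p68,94), (p70,92), (p70,93), (p70,94)}
  {p68, p69, p70} × {92, 93} = {(p68,92), (p68,93), (p69,92), (p69,93), (p70,92), (p70,93)}
  {p68, p69, p70} × {92, 94} = {(p68,92), (p68,94), (p69,92), (p69,94), (p70,92), (p70,94)}
  {p69, p70} × {92, 93, 94} = {(p69,92), (p69,93), (p69,94), (p70,92), (p70,93), (p70,94)}
  {p68, p69, p70} × {92, 93, 94} = {(p68,92), (p68,93), (p68,94), (p69,92), (p69,93), (p69,94), (p70,92), (p70,93), (p70,94)}
These 26 distinct sets form the basis B.
Close under arbitrary unions to get τ_{X×Y}; counting gives |τ_{X×Y}| = 108.


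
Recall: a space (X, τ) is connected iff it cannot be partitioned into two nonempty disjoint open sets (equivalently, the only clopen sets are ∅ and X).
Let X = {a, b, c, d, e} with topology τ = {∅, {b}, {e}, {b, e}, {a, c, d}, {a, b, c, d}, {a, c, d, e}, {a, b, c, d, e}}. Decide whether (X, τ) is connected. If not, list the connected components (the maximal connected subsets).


(X, τ) is disconnected; components = [{b}, {e}, {a, c, d}].

Find clopen sets (U ∈ τ with X ∖ U ∈ τ):
  U = ∅, X ∖ U = {a, b, c, d, e} — both open, so U is clopen.
  U = {b}, X ∖ U = {a, c, d, e} — both open, so U is clopen.
  U = {e}, X ∖ U = {a, b, c, d} — both open, so U is clopen.
  U = {b, e}, X ∖ U = {a, c, d} — both open, so U is clopen.
  U = {a, c, d}, X ∖ U = {b, e} — both open, so U is clopen.
  U = {a, b, c, d}, X ∖ U = {e} — both open, so U is clopen.
  U = {a, c, d, e}, X ∖ U = {b} — both open, so U is clopen.
  U = {a, b, c, d, e}, X ∖ U = ∅ — both open, so U is clopen.
Nontrivial clopen(s) exist: e.g. {e}. So (X, τ) is disconnected.
Compute connected components by grouping points that agree on all clopens:
  component: {b}
  component: {e}
  component: {a, c, d}


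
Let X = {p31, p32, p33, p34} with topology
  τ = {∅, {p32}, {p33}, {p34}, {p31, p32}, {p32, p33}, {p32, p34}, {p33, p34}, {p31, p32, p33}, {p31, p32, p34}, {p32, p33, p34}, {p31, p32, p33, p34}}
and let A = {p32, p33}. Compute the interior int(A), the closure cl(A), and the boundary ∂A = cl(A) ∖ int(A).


int(A) = {p32, p33}, cl(A) = {p31, p32, p33}, ∂A = {p31}.

Closed sets in (X, τ) are complements of opens:
  closed(X, τ) = {∅, {p31}, {p33}, {p34}, {p31, p32}, {p31, p33}, {p31, p34}, {p33, p34}, {p31, p32, p33}, {p31, p32, p34}, {p31, p33, p34}, {p31, p32, p33, p34}}.
int(A) = ⋃ {U ∈ τ : U ⊆ A}. Opens contained in A: ∅, {p32}, {p33}, {p32, p33}.
Taking the union of these: int(A) = {p32, p33}.
cl(A) = ⋂ {C closed : A ⊆ C}. Closed sets containing A: {p31, p32, p33}, {p31, p32, p33, p34}.
Intersecting these: cl(A) = {p31, p32, p33}.
∂A = cl(A) ∖ int(A) = {p31, p32, p33} ∖ {p32, p33} = {p31}.


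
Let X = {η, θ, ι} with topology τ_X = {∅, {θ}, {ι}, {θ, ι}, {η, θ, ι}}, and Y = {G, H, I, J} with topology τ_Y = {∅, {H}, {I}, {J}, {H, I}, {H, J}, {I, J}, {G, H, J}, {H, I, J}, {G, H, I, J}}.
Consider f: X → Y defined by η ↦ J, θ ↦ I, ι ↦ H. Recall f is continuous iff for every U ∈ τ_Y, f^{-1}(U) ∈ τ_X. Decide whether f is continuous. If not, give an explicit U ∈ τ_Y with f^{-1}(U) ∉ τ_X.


f is NOT continuous.

Compute f^{-1}(U) for each U ∈ τ_Y:
  U = ∅: f^{-1}(U) = ∅ ∈ τ_X ✓.
  U = {H}: f^{-1}(U) = {ι} ∈ τ_X ✓.
  U = {I}: f^{-1}(U) = {θ} ∈ τ_X ✓.
  U = {J}: f^{-1}(U) = {η} ∉ τ_X ✗.
  U = {H, I}: f^{-1}(U) = {θ, ι} ∈ τ_X ✓.
  U = {H, J}: f^{-1}(U) = {η, ι} ∉ τ_X ✗.
  U = {I, J}: f^{-1}(U) = {η, θ} ∉ τ_X ✗.
  U = {G, H, J}: f^{-1}(U) = {η, ι} ∉ τ_X ✗.
  U = {H, I, J}: f^{-1}(U) = {η, θ, ι} ∈ τ_X ✓.
  U = {G, H, I, J}: f^{-1}(U) = {η, θ, ι} ∈ τ_X ✓.
Found U = {J} with f^{-1}(U) = {η} not in τ_X. Therefore f is NOT continuous.


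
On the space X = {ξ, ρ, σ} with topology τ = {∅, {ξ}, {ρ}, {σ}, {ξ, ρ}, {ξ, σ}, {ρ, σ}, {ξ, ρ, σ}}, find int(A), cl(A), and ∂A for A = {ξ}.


int(A) = {ξ}, cl(A) = {ξ}, ∂A = ∅.

Closed sets in (X, τ) are complements of opens:
  closed(X, τ) = {∅, {ξ}, {ρ}, {σ}, {ξ, ρ}, {ξ, σ}, {ρ, σ}, {ξ, ρ, σ}}.
int(A) = ⋃ {U ∈ τ : U ⊆ A}. Opens contained in A: ∅, {ξ}.
Taking the union of these: int(A) = {ξ}.
cl(A) = ⋂ {C closed : A ⊆ C}. Closed sets containing A: {ξ}, {ξ, ρ}, {ξ, σ}, {ξ, ρ, σ}.
Intersecting these: cl(A) = {ξ}.
∂A = cl(A) ∖ int(A) = {ξ} ∖ {ξ} = ∅.


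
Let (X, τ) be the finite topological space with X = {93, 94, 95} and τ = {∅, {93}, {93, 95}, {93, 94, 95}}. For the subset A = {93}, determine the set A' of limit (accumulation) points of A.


A' = {94, 95}

For each x ∈ X, list the open sets U ∈ τ with x ∈ U, then check whether U ∩ (A ∖ {x}) ≠ ∅ for every such U.
  x = 93: open {93} ∋ x has {93} ∩ (A ∖ {93}) = ∅, so x is NOT a limit point.
  x = 94: opens ∋ x are {93, 94, 95}; each meets A ∖ {94}, so x IS a limit point.
  x = 95: opens ∋ x are {93, 95}, {93, 94, 95}; each meets A ∖ {95}, so x IS a limit point.
Collecting: A' = {94, 95}.


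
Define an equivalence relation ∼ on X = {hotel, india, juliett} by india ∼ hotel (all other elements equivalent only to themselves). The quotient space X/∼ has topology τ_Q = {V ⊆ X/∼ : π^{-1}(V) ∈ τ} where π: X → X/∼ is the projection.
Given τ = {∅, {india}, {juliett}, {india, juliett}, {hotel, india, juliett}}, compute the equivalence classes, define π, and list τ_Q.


X/∼ = {[hotel=india], [juliett]}; |τ_Q| = 3.

Equivalence classes: [hotel=india], [juliett].
Quotient map π: X → X/∼ sends hotel ↦ [hotel=india], india ↦ [hotel=india], juliett ↦ [juliett].
For each subset V ⊆ X/∼, compute π^{-1}(V) ⊆ X and check whether π^{-1}(V) ∈ τ. V is open in τ_Q iff π^{-1}(V) ∈ τ.
  V = {}: π^{-1}(V) = ∅ ∈ τ ✓.
  V = {[hotel=india]}: π^{-1}(V) = {hotel, india} ∉ τ ✗.
  V = {[juliett]}: π^{-1}(V) = {juliett} ∈ τ ✓.
  V = {[hotel=india], [juliett]}: π^{-1}(V) = {hotel, india, juliett} ∈ τ ✓.
Open sets in the quotient: τ_Q = {{}, {[juliett]}, {[hotel=india], [juliett]}} (3 elements).
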